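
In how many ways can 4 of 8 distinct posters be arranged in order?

P(8,4) = 8!/(8-4)! = 8!/4!.

Final answer: P(8,4) = 1680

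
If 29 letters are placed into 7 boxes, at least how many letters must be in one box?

By the pigeonhole principle: ceiling(29/7).

Final answer: 5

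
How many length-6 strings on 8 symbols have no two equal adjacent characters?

Let g(n) count such strings. g(1) = 8, and each valid string of length n-1 extends in 7 ways (any symbol but the last), so g(n) = 7 g(n-1).
Total: g(6) = 8 x 7^5.

Final answer: 8 x 7^{5} = 134456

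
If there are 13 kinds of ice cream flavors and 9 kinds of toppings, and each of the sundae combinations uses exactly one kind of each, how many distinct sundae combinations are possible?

By the multiplication principle: 13 x 9.

Final answer: 117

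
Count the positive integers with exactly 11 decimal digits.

First digit: 9 choices (1-9). Each of the remaining 10 digits: 10 choices.
Total: 9 x 10^10.

Final answer: 90000000000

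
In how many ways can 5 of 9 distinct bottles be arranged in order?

P(9,5) = 9!/(9-5)! = 9!/4!.

Final answer: P(9,5) = 15120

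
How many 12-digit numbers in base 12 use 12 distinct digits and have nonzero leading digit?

The leading digit has 11 choices (anything but zero); the next has 11 (anything but the first), then 10, and so on, one fewer each time.
Total: 11 x 11 x 10 x 9 x 8 x 7 x 6 x 5 x 4 x 3 x 2 x 1.

Final answer: 439084800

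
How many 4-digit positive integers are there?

First digit: 9 choices (1-9). Each of the remaining 3 digits: 10 choices.
Total: 9 x 10^3.

Final answer: 9000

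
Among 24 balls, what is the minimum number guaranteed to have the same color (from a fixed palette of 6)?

There are 6 possible values for color (from a fixed palette of 6). With 24 balls and 6 categories, by pigeonhole: ceiling(24/6).

Final answer: 4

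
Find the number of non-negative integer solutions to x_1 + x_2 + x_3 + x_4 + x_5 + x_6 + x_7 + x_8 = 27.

Stars and bars with 27 stars and 7 bars:
C(27+8-1, 8-1) = C(34,7).

Final answer: C(34,7) = 5379616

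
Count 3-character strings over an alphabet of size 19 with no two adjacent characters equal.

Let g(n) count such strings. g(1) = 19, and each valid string of length n-1 extends in 18 ways (any symbol but the last), so g(n) = 18 g(n-1).
Total: g(3) = 19 x 18^2.

Final answer: 19 x 18^{2} = 6156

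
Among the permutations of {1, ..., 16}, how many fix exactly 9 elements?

Choose which 9 elements are fixed: C(16,9) = 11440.
Derange the remaining 7 using D(j) = (j-1)(D(j-1) + D(j-2)), D(0)=1, D(1)=0: D(2)=1, D(3)=2, D(4)=9, D(5)=44, D(6)=265, D(7)=1854.
Total: 11440 x 1854.

Final answer: C(16,9) D(7) = 21209760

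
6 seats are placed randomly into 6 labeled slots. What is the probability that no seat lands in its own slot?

D(n) = (n-1)(D(n-1) + D(n-2)), D(0)=1, D(1)=0.
Building up: D(2)=1, D(3)=2, D(4)=9, D(5)=44, D(6)=265.
Total arrangements: 6! = 720.
Probability = D(6)/6! = 53/144.

Final answer: D(6)/6! = 265/720 = 0.368056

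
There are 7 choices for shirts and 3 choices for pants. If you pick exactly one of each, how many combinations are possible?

By the multiplication principle: 7 x 3.

Final answer: 21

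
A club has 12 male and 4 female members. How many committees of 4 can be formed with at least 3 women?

Sum over valid woman counts:
C(4,3)C(12,1) = 48
C(4,4)C(12,0) = 1
Total: 48 + 1.

Final answer: 49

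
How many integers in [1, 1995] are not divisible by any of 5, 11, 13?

|div by 5|=399, |div by 11|=181, |div by 13|=153.
|div by 5&11|=36, |div by 5&13|=30, |div by 11&13|=13, |div by all|=2.
By inclusion-exclusion, divisible by at least one: 399+181+153-36-30-13+2 = 656.
Not divisible by any: 1995 - 656.

Final answer: 1339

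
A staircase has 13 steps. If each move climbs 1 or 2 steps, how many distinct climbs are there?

Let f(n) be the number of climbs. Removing the last move (1 or 2 steps) gives f(n) = f(n-1) + f(n-2); base cases f(1)=1, f(2)=2.
Iterating the recurrence: f(1)=1, f(2)=2, f(3)=3, f(4)=5, f(5)=8, f(6)=13, f(7)=21, f(8)=34, f(9)=55, f(10)=89, f(11)=144, f(12)=233, f(13)=377.

Final answer: 377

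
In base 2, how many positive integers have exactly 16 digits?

These are the integers in [2^15, 2^16), so the count is 2^16 - 2^15 = 1 x 2^15.

Final answer: 32768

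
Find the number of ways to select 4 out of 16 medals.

C(16,4) = 16!/(4! x (16-4)!).

Final answer: C(16,4) = 1820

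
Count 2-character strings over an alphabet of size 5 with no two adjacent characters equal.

First character: 5 choices. Each subsequent: 4 choices (must differ from the previous one).
Total: 5 x 4^1.

Final answer: 5 x 4^{1} = 20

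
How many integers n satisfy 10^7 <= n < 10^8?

The leading digit cannot be 0 (9 options); the other 7 digits can be anything (10 options each).
Total: 9 x 10^7.

Final answer: 90000000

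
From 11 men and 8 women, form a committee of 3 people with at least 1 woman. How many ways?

Sum over valid woman counts:
C(8,1)C(11,2) = 440
C(8,2)C(11,1) = 308
C(8,3)C(11,0) = 56
Total: 440 + 308 + 56.

Final answer: 804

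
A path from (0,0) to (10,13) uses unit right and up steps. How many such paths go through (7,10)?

Paths (0,0)->(7,10): C(17,10) = 19448.
Paths (7,10)->(10,13): C(6,3) = 20.
By multiplication principle: 19448 x 20.

Final answer: 388960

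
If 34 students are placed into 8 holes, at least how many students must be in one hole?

By the pigeonhole principle: ceiling(34/8).

Final answer: 5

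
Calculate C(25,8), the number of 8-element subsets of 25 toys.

C(25,8) = 25!/(8! x 17!).

Final answer: \binom{25}{8} = 1081575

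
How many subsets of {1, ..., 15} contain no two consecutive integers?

Let a(n) count such subsets of {1, ..., n}. Either n is excluded (a(n-1) ways) or n is included, forcing n-1 out (a(n-2) ways), so a(n) = a(n-1) + a(n-2) with a(1)=2, a(2)=3.
Computing successive values: a(1)=2, a(2)=3, a(3)=5, a(4)=8, a(5)=13, a(6)=21, a(7)=34, a(8)=55, a(9)=89, a(10)=144, a(11)=233, a(12)=377, a(13)=610, a(14)=987, a(15)=1597.

Final answer: 1597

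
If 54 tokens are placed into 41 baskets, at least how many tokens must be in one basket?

By the pigeonhole principle: ceiling(54/41).

Final answer: 2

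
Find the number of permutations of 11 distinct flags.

The number of ways to arrange 11 distinct objects is 11!.

Final answer: 11! = 39916800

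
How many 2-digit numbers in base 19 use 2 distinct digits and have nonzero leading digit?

First digit: 18 (nonzero). Second: 18 (not first). Third: 17, etc.
Total: 18 x 18.

Final answer: 324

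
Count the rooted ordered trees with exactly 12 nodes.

The structures are counted by the Catalan number C_n. Here n = 12 - 1 = 11.
C_n = (2n)!/(n!(n+1)!), so C_{11} = 22!/(11! x 12!) = C(22,11)/12 = 705432/12.

Final answer: C_{11} = 58786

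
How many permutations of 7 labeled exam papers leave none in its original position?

D(n) = (n-1)(D(n-1) + D(n-2)), D(0)=1, D(1)=0.
D(2) = 1 x (0 + 1) = 1
D(3) = 2 x (1 + 0) = 2
D(4) = 3 x (2 + 1) = 9
D(5) = 4 x (9 + 2) = 44
D(6) = 5 x (44 + 9) = 265
D(7) = 6 x (D(6) + D(5)) = 6 x (265 + 44)

Final answer: D(7) = 1854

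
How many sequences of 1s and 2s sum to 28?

Let f(n) count the ways. The last step is size 1 or 2, so f(n) = f(n-1) + f(n-2) with f(1)=1, f(2)=2.
Computing successive values: f(1)=1, f(2)=2, f(3)=3, f(4)=5, f(5)=8, f(6)=13, f(7)=21, f(8)=34, f(9)=55, f(10)=89, f(11)=144, f(12)=233, f(13)=377, f(14)=610, f(15)=987, f(16)=1597, f(17)=2584, f(18)=4181, f(19)=6765, f(20)=10946, f(21)=17711, f(22)=28657, f(23)=46368, f(24)=75025, f(25)=121393, f(26)=196418, f(27)=317811, f(28)=514229.

Final answer: 514229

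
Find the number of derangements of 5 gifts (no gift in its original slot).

Use the recurrence D(n) = (n-1)(D(n-1) + D(n-2)) with D(0)=1, D(1)=0.
D(2) = 1 x (0 + 1) = 1
D(3) = 2 x (1 + 0) = 2
D(4) = 3 x (2 + 1) = 9
D(5) = 4 x (D(4) + D(3)) = 4 x (9 + 2)

Final answer: D(5) = 44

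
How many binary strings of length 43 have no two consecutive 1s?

Classify by the final bit: ...0 gives a(n-1) strings, ...01 gives a(n-2) strings. Thus a(n) = a(n-1) + a(n-2) with a(1)=2, a(2)=3.
Building up term by term: a(1)=2, a(2)=3, a(3)=5, a(4)=8, a(5)=13, a(6)=21, a(7)=34, a(8)=55, a(9)=89, a(10)=144, a(11)=233, a(12)=377, a(13)=610, a(14)=987, a(15)=1597, a(16)=2584, a(17)=4181, a(18)=6765, a(19)=10946, a(20)=17711, a(21)=28657, a(22)=46368, a(23)=75025, a(24)=121393, a(25)=196418, a(26)=317811, a(27)=514229, a(28)=832040, a(29)=1346269, a(30)=2178309, a(31)=3524578, a(32)=5702887, a(33)=9227465, a(34)=14930352, a(35)=24157817, a(36)=39088169, a(37)=63245986, a(38)=102334155, a(39)=165580141, a(40)=267914296, a(41)=433494437, a(42)=701408733, a(43)=1134903170.

Final answer: 1134903170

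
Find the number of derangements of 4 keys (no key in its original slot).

Use the recurrence D(n) = (n-1)(D(n-1) + D(n-2)) with D(0)=1, D(1)=0.
D(2) = 1 x (0 + 1) = 1
D(3) = 2 x (1 + 0) = 2
D(4) = 3 x (D(3) + D(2)) = 3 x (2 + 1)

Final answer: D(4) = 9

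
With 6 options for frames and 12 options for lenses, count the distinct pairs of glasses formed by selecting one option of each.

By the multiplication principle: 6 x 12.

Final answer: 72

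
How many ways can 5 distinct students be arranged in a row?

The number of ways to arrange 5 distinct objects is 5!.

Final answer: 5! = 120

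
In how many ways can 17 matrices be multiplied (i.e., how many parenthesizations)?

The structures are counted by the Catalan number C_n. Here n = 17 - 1 = 16.
C_n = (2n)!/(n!(n+1)!), so C_{16} = 32!/(16! x 17!) = C(32,16)/17 = 601080390/17.

Final answer: C_{16} = 35357670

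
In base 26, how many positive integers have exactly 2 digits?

In base 26, the leading digit has 25 choices (1..25); each of the remaining 1 digits has 26 choices.
Total: 25 x 26^1.

Final answer: 650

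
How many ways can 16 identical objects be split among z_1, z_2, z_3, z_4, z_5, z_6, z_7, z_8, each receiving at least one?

Substitute z'_i = z_i - 1 (so z'_i >= 0). Then sum z'_i = 16 - 8 = 8.
Stars and bars: C(8+8-1, 8-1) = C(15,7).

Final answer: C(15,7) = 6435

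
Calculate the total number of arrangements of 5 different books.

The number of ways to arrange 5 distinct objects is 5!.

Final answer: 5! = 120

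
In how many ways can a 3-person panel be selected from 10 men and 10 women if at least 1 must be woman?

Sum over valid woman counts:
C(10,1)C(10,2) = 450
C(10,2)C(10,1) = 450
C(10,3)C(10,0) = 120
Total: 450 + 450 + 120.

Final answer: 1020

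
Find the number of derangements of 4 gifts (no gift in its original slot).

Derangements satisfy D(n) = (n-1)(D(n-1) + D(n-2)), starting from D(0)=1, D(1)=0.
D(2) = 1 x (0 + 1) = 1
D(3) = 2 x (1 + 0) = 2
D(4) = 3 x (D(3) + D(2)) = 3 x (2 + 1)

Final answer: D(4) = 9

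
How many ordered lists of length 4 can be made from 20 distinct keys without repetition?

P(20,4) = 20!/(20-4)! = 20!/16!.

Final answer: P(20,4) = 116280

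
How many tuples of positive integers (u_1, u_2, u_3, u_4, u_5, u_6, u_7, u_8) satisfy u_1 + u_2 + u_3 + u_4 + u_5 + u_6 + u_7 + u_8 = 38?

Substitute u'_i = u_i - 1 (so u'_i >= 0). Then sum u'_i = 38 - 8 = 30.
Stars and bars: C(30+8-1, 8-1) = C(37,7).

Final answer: C(37,7) = 10295472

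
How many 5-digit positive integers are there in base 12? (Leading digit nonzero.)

Leading digit: 11 options (nonzero). Other 4 digit(s): 12 options each.
Total: 11 x 12^4.

Final answer: 228096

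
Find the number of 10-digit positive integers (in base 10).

These are the integers in [10^9, 10^10), so the count is 10^10 - 10^9 = 9 x 10^9.

Final answer: 9000000000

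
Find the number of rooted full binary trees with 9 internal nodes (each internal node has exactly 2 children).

The structures are counted by the Catalan number C_n. Here n = 9.
C_n = C(2n,n)/(n+1), so C_{9} = C(18,9)/10 = 48620/10.

Final answer: C_{9} = 4862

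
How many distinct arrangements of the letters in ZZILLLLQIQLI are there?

Letters (I:3, L:5, Q:2, Z:2). Total letters: 12.
Permutations = 12!/(5! x 3! x 2! x 2!).

Final answer: 166320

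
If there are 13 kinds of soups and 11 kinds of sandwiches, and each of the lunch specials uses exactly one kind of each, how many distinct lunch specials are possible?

By the multiplication principle: 13 x 11.

Final answer: 143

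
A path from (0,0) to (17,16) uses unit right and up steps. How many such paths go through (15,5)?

Paths (0,0)->(15,5): C(20,5) = 15504.
Paths (15,5)->(17,16): C(13,11) = 78.
By multiplication principle: 15504 x 78.

Final answer: 1209312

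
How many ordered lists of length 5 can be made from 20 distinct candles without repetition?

P(20,5) = 20!/(20-5)! = 20!/15!.

Final answer: P(20,5) = 1860480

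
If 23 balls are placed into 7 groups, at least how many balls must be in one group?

By the pigeonhole principle: ceiling(23/7).

Final answer: 4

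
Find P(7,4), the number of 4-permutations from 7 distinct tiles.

P(7,4) = 7!/(7-4)! = 7!/3!.

Final answer: P(7,4) = 840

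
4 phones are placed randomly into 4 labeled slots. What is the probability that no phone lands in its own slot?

D(n) = (n-1)(D(n-1) + D(n-2)), D(0)=1, D(1)=0.
Building up: D(2)=1, D(3)=2, D(4)=9.
Total arrangements: 4! = 24.
Probability = D(4)/4! = 3/8.

Final answer: D(4)/4! = 9/24 = 0.375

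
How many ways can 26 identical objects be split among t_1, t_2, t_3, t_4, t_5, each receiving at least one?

Substitute t'_i = t_i - 1 (so t'_i >= 0). Then sum t'_i = 26 - 5 = 21.
Stars and bars: C(21+5-1, 5-1) = C(25,4).

Final answer: C(25,4) = 12650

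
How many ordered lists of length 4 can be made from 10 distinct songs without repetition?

P(10,4) = 10!/(10-4)! = 10!/6!.

Final answer: P(10,4) = 5040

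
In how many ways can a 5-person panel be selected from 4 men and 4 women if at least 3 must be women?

Sum over valid woman counts:
C(4,3)C(4,2) = 24
C(4,4)C(4,1) = 4
Total: 24 + 4.

Final answer: 28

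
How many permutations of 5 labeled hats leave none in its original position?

Derangements satisfy D(n) = (n-1)(D(n-1) + D(n-2)), starting from D(0)=1, D(1)=0.
D(2) = 1 x (0 + 1) = 1
D(3) = 2 x (1 + 0) = 2
D(4) = 3 x (2 + 1) = 9
D(5) = 4 x (D(4) + D(3)) = 4 x (9 + 2)

Final answer: D(5) = 44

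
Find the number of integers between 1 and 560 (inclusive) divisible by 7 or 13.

Multiples of 7: 80. Multiples of 13: 43. Of both (lcm=91): 6.
By inclusion-exclusion: 80 + 43 - 6.

Final answer: 117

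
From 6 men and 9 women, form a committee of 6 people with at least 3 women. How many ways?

Sum over valid woman counts:
C(9,3)C(6,3) = 1680
C(9,4)C(6,2) = 1890
C(9,5)C(6,1) = 756
C(9,6)C(6,0) = 84
Total: 1680 + 1890 + 756 + 84.

Final answer: 4410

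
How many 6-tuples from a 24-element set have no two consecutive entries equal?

Let g(n) count such strings. g(1) = 24, and each valid string of length n-1 extends in 23 ways (any symbol but the last), so g(n) = 23 g(n-1).
Total: g(6) = 24 x 23^5.

Final answer: 24 x 23^{5} = 154472232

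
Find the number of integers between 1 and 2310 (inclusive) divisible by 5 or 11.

Multiples of 5: 462. Multiples of 11: 210. Of both (lcm=55): 42.
By inclusion-exclusion: 462 + 210 - 42.

Final answer: 630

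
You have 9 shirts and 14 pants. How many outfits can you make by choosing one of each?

By the multiplication principle: 9 x 14.

Final answer: 126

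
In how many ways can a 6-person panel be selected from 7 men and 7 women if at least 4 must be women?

Sum over valid woman counts:
C(7,4)C(7,2) = 735
C(7,5)C(7,1) = 147
C(7,6)C(7,0) = 7
Total: 735 + 147 + 7.

Final answer: 889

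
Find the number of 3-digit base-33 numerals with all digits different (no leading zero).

The leading digit has 32 choices (anything but zero); the next has 32 (anything but the first), then 31, and so on, one fewer each time.
Total: 32 x 32 x 31.

Final answer: 31744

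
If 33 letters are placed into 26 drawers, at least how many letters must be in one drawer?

By the pigeonhole principle: ceiling(33/26).

Final answer: 2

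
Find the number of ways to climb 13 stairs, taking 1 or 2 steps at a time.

Condition on the final move: it is a 1-step (f(n-1) ways to get there) or a 2-step (f(n-2) ways), so f(n) = f(n-1) + f(n-2), with f(1)=1, f(2)=2.
Iterating the recurrence: f(1)=1, f(2)=2, f(3)=3, f(4)=5, f(5)=8, f(6)=13, f(7)=21, f(8)=34, f(9)=55, f(10)=89, f(11)=144, f(12)=233, f(13)=377.

Final answer: 377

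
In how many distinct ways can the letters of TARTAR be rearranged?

Letters (A:2, R:2, T:2). Total letters: 6.
Permutations = 6!/(2! x 2! x 2!).

Final answer: 90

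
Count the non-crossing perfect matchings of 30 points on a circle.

This is counted by the nth Catalan number C_n. Here n = 30/2 = 15.
Using C_0 = 1 and C_(k+1) = C_k x 2(2k+1)/(k+2), build up term by term: C_1=1, C_2=2, C_3=5, C_4=14, C_5=42, C_6=132, C_7=429, C_8=1430, C_9=4862, C_10=16796, C_11=58786, C_12=208012, C_13=742900, C_14=2674440, C_15=9694845.

Final answer: C_{15} = 9694845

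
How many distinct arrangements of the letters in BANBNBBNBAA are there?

Letters (A:3, B:5, N:3). Total letters: 11.
Permutations = 11!/(5! x 3! x 3!).

Final answer: 9240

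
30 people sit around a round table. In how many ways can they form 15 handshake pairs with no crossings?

This is a standard Catalan-number count: the answer is C_n. Here n = 30/2 = 15.
C_n = (2n)!/(n!(n+1)!), so C_{15} = 30!/(15! x 16!) = C(30,15)/16 = 155117520/16.

Final answer: C_{15} = 9694845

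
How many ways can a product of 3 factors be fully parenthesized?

This is counted by the nth Catalan number C_n. Here n = 3 - 1 = 2.
C_n = (2n)!/(n!(n+1)!), so C_{2} = 4!/(2! x 3!) = C(4,2)/3 = 6/3.

Final answer: C_{2} = 2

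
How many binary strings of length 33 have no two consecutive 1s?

Let a(n) count valid strings. If the last bit is 0 the prefix is any valid string of length n-1; if it is 1 the string must end in 01 with a valid prefix of length n-2. So a(n) = a(n-1) + a(n-2), a(1)=2, a(2)=3.
Building up term by term: a(1)=2, a(2)=3, a(3)=5, a(4)=8, a(5)=13, a(6)=21, a(7)=34, a(8)=55, a(9)=89, a(10)=144, a(11)=233, a(12)=377, a(13)=610, a(14)=987, a(15)=1597, a(16)=2584, a(17)=4181, a(18)=6765, a(19)=10946, a(20)=17711, a(21)=28657, a(22)=46368, a(23)=75025, a(24)=121393, a(25)=196418, a(26)=317811, a(27)=514229, a(28)=832040, a(29)=1346269, a(30)=2178309, a(31)=3524578, a(32)=5702887, a(33)=9227465.

Final answer: 9227465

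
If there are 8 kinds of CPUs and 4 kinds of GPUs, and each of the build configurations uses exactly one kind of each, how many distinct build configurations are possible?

By the multiplication principle: 8 x 4.

Final answer: 32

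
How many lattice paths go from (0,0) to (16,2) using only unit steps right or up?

Each path has 16 right steps and 2 up steps in some order (18 steps total).
Choose which 2 of the 18 steps are up: C(18,2).

Final answer: C(18,2) = 153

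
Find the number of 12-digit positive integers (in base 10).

These are the integers in [10^11, 10^12), so the count is 10^12 - 10^11 = 9 x 10^11.

Final answer: 900000000000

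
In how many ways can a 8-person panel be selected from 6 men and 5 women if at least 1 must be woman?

Sum over valid woman counts:
C(5,2)C(6,6) = 10
C(5,3)C(6,5) = 60
C(5,4)C(6,4) = 75
C(5,5)C(6,3) = 20
Total: 10 + 60 + 75 + 20.

Final answer: 165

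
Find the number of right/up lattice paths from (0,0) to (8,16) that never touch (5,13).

Total paths to (8,16): C(24,16) = 735471.
Paths through (5,13): C(18,13) x C(6,3) = 171360.
Avoiding (5,13): 735471 - 171360.

Final answer: 564111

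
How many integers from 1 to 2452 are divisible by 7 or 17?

Multiples of 7: 350. Multiples of 17: 144. Of both (lcm=119): 20.
By inclusion-exclusion: 350 + 144 - 20.

Final answer: 474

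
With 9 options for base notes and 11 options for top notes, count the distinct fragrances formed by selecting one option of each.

By the multiplication principle: 9 x 11.

Final answer: 99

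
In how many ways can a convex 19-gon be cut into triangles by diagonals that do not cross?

This is a standard Catalan-number count: the answer is C_n. Here n = 19 - 2 = 17.
C_n = C(2n,n)/(n+1), so C_{17} = C(34,17)/18 = 2333606220/18.

Final answer: C_{17} = 129644790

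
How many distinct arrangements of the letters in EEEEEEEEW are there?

Letters (E:8, W:1). Total letters: 9.
Permutations = 9!/(8!).

Final answer: 9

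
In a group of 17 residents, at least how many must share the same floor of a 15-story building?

There are 15 possible values for floor of a 15-story building. With 17 residents and 15 categories, by pigeonhole: ceiling(17/15).

Final answer: 2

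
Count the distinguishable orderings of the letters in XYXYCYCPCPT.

Letters (C:3, P:2, T:1, X:2, Y:3). Total letters: 11.
Permutations = 11!/(3! x 3! x 2! x 2!).

Final answer: 277200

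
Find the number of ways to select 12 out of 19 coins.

C(19,12) = 19!/(12! x 7!).

Final answer: \binom{19}{12} = 50388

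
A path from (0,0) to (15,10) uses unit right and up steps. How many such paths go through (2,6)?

Paths (0,0)->(2,6): C(8,6) = 28.
Paths (2,6)->(15,10): C(17,4) = 2380.
By multiplication principle: 28 x 2380.

Final answer: 66640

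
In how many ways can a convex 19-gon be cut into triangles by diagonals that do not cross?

This is a standard Catalan-number count: the answer is C_n. Here n = 19 - 2 = 17.
C_n = C(2n,n) - C(2n,n+1), so C_{17} = C(34,17) - C(34,18) = 2333606220 - 2203961430.

Final answer: C_{17} = 129644790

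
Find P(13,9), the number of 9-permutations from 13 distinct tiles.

P(13,9) = 13!/(13-9)! = 13!/4!.

Final answer: P(13,9) = 259459200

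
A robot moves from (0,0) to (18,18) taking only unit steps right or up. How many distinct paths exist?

Each path has 18 right steps and 18 up steps in some order (36 steps total).
Choose which 18 of the 36 steps are up: C(36,18).

Final answer: C(36,18) = 9075135300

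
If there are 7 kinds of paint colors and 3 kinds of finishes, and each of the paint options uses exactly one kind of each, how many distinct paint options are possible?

By the multiplication principle: 7 x 3.

Final answer: 21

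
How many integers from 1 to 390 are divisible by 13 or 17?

Multiples of 13: 30. Multiples of 17: 22. Of both (lcm=221): 1.
By inclusion-exclusion: 30 + 22 - 1.

Final answer: 51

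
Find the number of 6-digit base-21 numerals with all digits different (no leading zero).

First digit: 20 (nonzero). Second: 20 (not first). Third: 19, etc.
Total: 20 x 20 x 19 x 18 x 17 x 16.

Final answer: 37209600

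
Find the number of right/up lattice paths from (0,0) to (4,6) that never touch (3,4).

Total paths to (4,6): C(10,6) = 210.
Paths through (3,4): C(7,4) x C(3,2) = 105.
Avoiding (3,4): 210 - 105.

Final answer: 105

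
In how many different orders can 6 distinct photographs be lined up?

The number of ways to arrange 6 distinct objects is 6!.

Final answer: 6! = 720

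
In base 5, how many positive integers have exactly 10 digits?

In base 5, the leading digit has 4 choices (1..4); each of the remaining 9 digits has 5 choices.
Total: 4 x 5^9.

Final answer: 7812500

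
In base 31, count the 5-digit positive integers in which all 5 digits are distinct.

First digit: 30 (nonzero). Second: 30 (not first). Third: 29, etc.
Total: 30 x 30 x 29 x 28 x 27.

Final answer: 19731600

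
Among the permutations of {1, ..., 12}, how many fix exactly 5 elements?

Choose which 5 elements are fixed: C(12,5) = 792.
Derange the remaining 7 using D(j) = (j-1)(D(j-1) + D(j-2)), D(0)=1, D(1)=0: D(2)=1, D(3)=2, D(4)=9, D(5)=44, D(6)=265, D(7)=1854.
Total: 792 x 1854.

Final answer: C(12,5) D(7) = 1468368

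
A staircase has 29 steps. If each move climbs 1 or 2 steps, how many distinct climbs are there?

Let f(n) be the number of climbs. Removing the last move (1 or 2 steps) gives f(n) = f(n-1) + f(n-2); base cases f(1)=1, f(2)=2.
Iterating the recurrence: f(1)=1, f(2)=2, f(3)=3, f(4)=5, f(5)=8, f(6)=13, f(7)=21, f(8)=34, f(9)=55, f(10)=89, f(11)=144, f(12)=233, f(13)=377, f(14)=610, f(15)=987, f(16)=1597, f(17)=2584, f(18)=4181, f(19)=6765, f(20)=10946, f(21)=17711, f(22)=28657, f(23)=46368, f(24)=75025, f(25)=121393, f(26)=196418, f(27)=317811, f(28)=514229, f(29)=832040.

Final answer: 832040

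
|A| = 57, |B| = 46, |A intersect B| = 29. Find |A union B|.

|A union B| = |A| + |B| - |A intersect B| = 57 + 46 - 29.

Final answer: 74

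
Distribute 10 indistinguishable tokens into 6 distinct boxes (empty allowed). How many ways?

Stars and bars: C(n+k-1, k-1) = C(15,5).

Final answer: C(15,5) = 3003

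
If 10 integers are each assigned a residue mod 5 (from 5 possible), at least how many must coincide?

There are 5 possible values for residue mod 5. With 10 integers and 5 categories, by pigeonhole: ceiling(10/5).

Final answer: 2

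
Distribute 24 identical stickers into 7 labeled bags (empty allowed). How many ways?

Stars and bars: C(n+k-1, k-1) = C(30,6).

Final answer: C(30,6) = 593775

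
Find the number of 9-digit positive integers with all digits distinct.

First digit: 9 (not 0). Second: 9 (not first). Third: 8, etc.
Total: 9 x 9 x 8 x 7 x 6 x 5 x 4 x 3 x 2.

Final answer: 3265920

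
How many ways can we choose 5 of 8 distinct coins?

C(8,5) = 8!/(5! x (8-5)!).

Final answer: C(8,5) = 56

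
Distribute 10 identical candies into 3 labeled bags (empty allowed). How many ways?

Stars and bars: C(n+k-1, k-1) = C(12,2).

Final answer: C(12,2) = 66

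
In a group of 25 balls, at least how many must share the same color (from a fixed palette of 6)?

There are 6 possible values for color (from a fixed palette of 6). With 25 balls and 6 categories, by pigeonhole: ceiling(25/6).

Final answer: 5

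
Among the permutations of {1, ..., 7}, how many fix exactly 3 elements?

Choose which 3 elements are fixed: C(7,3) = 35.
Derange the remaining 4 using D(j) = (j-1)(D(j-1) + D(j-2)), D(0)=1, D(1)=0: D(2)=1, D(3)=2, D(4)=9.
Total: 35 x 9.

Final answer: C(7,3) D(4) = 315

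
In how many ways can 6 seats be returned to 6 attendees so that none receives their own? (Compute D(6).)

Use the recurrence D(n) = (n-1)(D(n-1) + D(n-2)) with D(0)=1, D(1)=0.
D(2) = 1 x (0 + 1) = 1
D(3) = 2 x (1 + 0) = 2
D(4) = 3 x (2 + 1) = 9
D(5) = 4 x (9 + 2) = 44
D(6) = 5 x (D(5) + D(4)) = 5 x (44 + 9)

Final answer: D(6) = 265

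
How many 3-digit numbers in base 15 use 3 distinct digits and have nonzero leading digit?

First digit: 14 (nonzero). Second: 14 (not first). Third: 13, etc.
Total: 14 x 14 x 13.

Final answer: 2548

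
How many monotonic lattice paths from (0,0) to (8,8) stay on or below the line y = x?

Total monotonic paths to (8,8): C(16,8) = 12870.
By the reflection principle, paths that go above the diagonal number C(16,9) = 11440.
Valid Dyck paths: 12870 - 11440.
(Equivalently, C_{8} = C(16,8)/9 = 12870/9.)

Final answer: C_{8} = 1430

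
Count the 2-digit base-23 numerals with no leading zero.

These are the integers in [23^1, 23^2), so the count is 23^2 - 23^1 = 22 x 23^1.

Final answer: 506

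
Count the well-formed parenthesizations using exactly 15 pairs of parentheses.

This is counted by the nth Catalan number C_n. Here n = 15 (pairs).
C_n = C(2n,n) - C(2n,n+1), so C_{15} = C(30,15) - C(30,16) = 155117520 - 145422675.

Final answer: C_{15} = 9694845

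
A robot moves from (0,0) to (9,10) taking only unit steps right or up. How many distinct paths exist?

Each path has 9 right steps and 10 up steps in some order (19 steps total).
Choose which 10 of the 19 steps are up: C(19,10).

Final answer: C(19,10) = 92378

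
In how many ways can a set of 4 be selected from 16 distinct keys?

C(16,4) = 16!/(4! x (16-4)!).

Final answer: C(16,4) = 1820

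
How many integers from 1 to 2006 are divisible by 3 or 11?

Multiples of 3: 668. Multiples of 11: 182. Of both (lcm=33): 60.
By inclusion-exclusion: 668 + 182 - 60.

Final answer: 790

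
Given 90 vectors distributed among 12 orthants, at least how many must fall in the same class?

By pigeonhole with 90 objects and 12 categories: ceiling(90/12).

Final answer: 8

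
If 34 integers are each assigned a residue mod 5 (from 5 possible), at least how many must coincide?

There are 5 possible values for residue mod 5. With 34 integers and 5 categories, by pigeonhole: ceiling(34/5).

Final answer: 7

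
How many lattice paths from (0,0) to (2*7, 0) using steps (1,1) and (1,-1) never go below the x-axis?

Total monotonic paths to (7,7): C(14,7) = 3432.
By the reflection principle, paths that go above the diagonal number C(14,8) = 3003.
Valid Dyck paths: 3432 - 3003.
(Equivalently, C_{7} = C(14,7)/8 = 3432/8.)

Final answer: C_{7} = 429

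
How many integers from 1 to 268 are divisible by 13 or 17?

Multiples of 13: 20. Multiples of 17: 15. Of both (lcm=221): 1.
By inclusion-exclusion: 20 + 15 - 1.

Final answer: 34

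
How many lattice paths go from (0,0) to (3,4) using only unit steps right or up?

Each path has 3 right steps and 4 up steps in some order (7 steps total).
Choose which 4 of the 7 steps are up: C(7,4).

Final answer: C(7,4) = 35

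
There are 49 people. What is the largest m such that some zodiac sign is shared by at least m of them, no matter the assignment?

There are 12 possible values for zodiac sign. With 49 people and 12 categories, by pigeonhole: ceiling(49/12).

Final answer: 5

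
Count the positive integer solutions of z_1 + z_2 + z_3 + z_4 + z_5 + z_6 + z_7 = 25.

Substitute z'_i = z_i - 1 (so z'_i >= 0). Then sum z'_i = 25 - 7 = 18.
Stars and bars: C(18+7-1, 7-1) = C(24,6).

Final answer: C(24,6) = 134596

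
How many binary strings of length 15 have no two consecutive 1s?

Classify by the final bit: ...0 gives a(n-1) strings, ...01 gives a(n-2) strings. Thus a(n) = a(n-1) + a(n-2) with a(1)=2, a(2)=3.
Building up term by term: a(1)=2, a(2)=3, a(3)=5, a(4)=8, a(5)=13, a(6)=21, a(7)=34, a(8)=55, a(9)=89, a(10)=144, a(11)=233, a(12)=377, a(13)=610, a(14)=987, a(15)=1597.

Final answer: 1597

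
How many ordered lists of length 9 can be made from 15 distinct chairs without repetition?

P(15,9) = 15!/(15-9)! = 15!/6!.

Final answer: P(15,9) = 1816214400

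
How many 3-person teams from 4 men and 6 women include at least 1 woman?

Sum over valid woman counts:
C(6,1)C(4,2) = 36
C(6,2)C(4,1) = 60
C(6,3)C(4,0) = 20
Total: 36 + 60 + 20.

Final answer: 116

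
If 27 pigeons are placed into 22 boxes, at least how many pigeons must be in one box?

By the pigeonhole principle: ceiling(27/22).

Final answer: 2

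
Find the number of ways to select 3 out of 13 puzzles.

C(13,3) = 13!/(3! x (13-3)!).

Final answer: C(13,3) = 286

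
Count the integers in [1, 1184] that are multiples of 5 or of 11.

Multiples of 5: 236. Multiples of 11: 107. Of both (lcm=55): 21.
By inclusion-exclusion: 236 + 107 - 21.

Final answer: 322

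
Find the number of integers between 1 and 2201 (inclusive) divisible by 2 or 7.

Multiples of 2: 1100. Multiples of 7: 314. Of both (lcm=14): 157.
By inclusion-exclusion: 1100 + 314 - 157.

Final answer: 1257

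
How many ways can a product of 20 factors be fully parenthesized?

This is counted by the nth Catalan number C_n. Here n = 20 - 1 = 19.
C_n = C(2n,n) - C(2n,n+1), so C_{19} = C(38,19) - C(38,20) = 35345263800 - 33578000610.

Final answer: C_{19} = 1767263190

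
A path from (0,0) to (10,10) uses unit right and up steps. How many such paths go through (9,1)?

Paths (0,0)->(9,1): C(10,1) = 10.
Paths (9,1)->(10,10): C(10,9) = 10.
By multiplication principle: 10 x 10.

Final answer: 100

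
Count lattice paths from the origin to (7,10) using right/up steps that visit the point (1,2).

Paths (0,0)->(1,2): C(3,2) = 3.
Paths (1,2)->(7,10): C(14,8) = 3003.
By multiplication principle: 3 x 3003.

Final answer: 9009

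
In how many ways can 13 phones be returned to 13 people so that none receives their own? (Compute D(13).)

Derangements satisfy D(n) = (n-1)(D(n-1) + D(n-2)), starting from D(0)=1, D(1)=0.
D(2) = 1 x (0 + 1) = 1
D(3) = 2 x (1 + 0) = 2
D(4) = 3 x (2 + 1) = 9
D(5) = 4 x (9 + 2) = 44
D(6) = 5 x (44 + 9) = 265
D(7) = 6 x (265 + 44) = 1854
D(8) = 7 x (1854 + 265) = 14833
D(9) = 8 x (14833 + 1854) = 133496
D(10) = 9 x (133496 + 14833) = 1334961
D(11) = 10 x (1334961 + 133496) = 14684570
D(12) = 11 x (14684570 + 1334961) = 176214841
D(13) = 12 x (D(12) + D(11)) = 12 x (176214841 + 14684570)

Final answer: D(13) = 2290792932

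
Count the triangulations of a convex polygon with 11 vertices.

This is a standard Catalan-number count: the answer is C_n. Here n = 11 - 2 = 9.
C_n = C(2n,n) - C(2n,n+1), so C_{9} = C(18,9) - C(18,10) = 48620 - 43758.

Final answer: C_{9} = 4862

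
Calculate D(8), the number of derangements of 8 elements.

D(n) = (n-1)(D(n-1) + D(n-2)), D(0)=1, D(1)=0.
Building up: D(2)=1, D(3)=2, D(4)=9, D(5)=44, D(6)=265, D(7)=1854.
D(8) = 7 x (D(7) + D(6)) = 7 x (1854 + 265).

Final answer: D(8) = 14833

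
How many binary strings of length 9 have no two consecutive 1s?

Classify by the final bit: ...0 gives a(n-1) strings, ...01 gives a(n-2) strings. Thus a(n) = a(n-1) + a(n-2) with a(1)=2, a(2)=3.
Building up term by term: a(1)=2, a(2)=3, a(3)=5, a(4)=8, a(5)=13, a(6)=21, a(7)=34, a(8)=55, a(9)=89.

Final answer: 89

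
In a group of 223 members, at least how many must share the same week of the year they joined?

There are 52 possible values for week of the year they joined. With 223 members and 52 categories, by pigeonhole: ceiling(223/52).

Final answer: 5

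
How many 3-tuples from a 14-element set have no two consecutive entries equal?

First character: 14 choices. Each subsequent: 13 choices (must differ from the previous one).
Total: 14 x 13^2.

Final answer: 14 x 13^{2} = 2366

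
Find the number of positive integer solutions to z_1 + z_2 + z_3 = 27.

Substitute z'_i = z_i - 1 (so z'_i >= 0). Then sum z'_i = 27 - 3 = 24.
Stars and bars: C(24+3-1, 3-1) = C(26,2).

Final answer: C(26,2) = 325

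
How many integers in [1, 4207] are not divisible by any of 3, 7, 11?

|div by 3|=1402, |div by 7|=601, |div by 11|=382.
|div by 3&7|=200, |div by 3&11|=127, |div by 7&11|=54, |div by all|=18.
By inclusion-exclusion, divisible by at least one: 1402+601+382-200-127-54+18 = 2022.
Not divisible by any: 4207 - 2022.

Final answer: 2185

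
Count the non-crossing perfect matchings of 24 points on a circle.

This is counted by the nth Catalan number C_n. Here n = 24/2 = 12.
C_n = C(2n,n)/(n+1), so C_{12} = C(24,12)/13 = 2704156/13.

Final answer: C_{12} = 208012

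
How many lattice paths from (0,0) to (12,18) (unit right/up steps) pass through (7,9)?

Paths (0,0)->(7,9): C(16,9) = 11440.
Paths (7,9)->(12,18): C(14,9) = 2002.
By multiplication principle: 11440 x 2002.

Final answer: 22902880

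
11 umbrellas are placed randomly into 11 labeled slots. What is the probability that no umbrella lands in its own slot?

D(n) = (n-1)(D(n-1) + D(n-2)), D(0)=1, D(1)=0.
Building up: D(2)=1, D(3)=2, D(4)=9, D(5)=44, D(6)=265, D(7)=1854, D(8)=14833, D(9)=133496, D(10)=1334961, D(11)=14684570.
Total arrangements: 11! = 39916800.
Probability = D(11)/11! = 1468457/3991680.

Final answer: D(11)/11! = 14684570/39916800 = 0.367879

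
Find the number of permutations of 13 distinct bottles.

The number of ways to arrange 13 distinct objects is 13!.

Final answer: 13! = 6227020800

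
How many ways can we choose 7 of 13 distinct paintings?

C(13,7) = 13!/(7! x (13-7)!).

Final answer: C(13,7) = 1716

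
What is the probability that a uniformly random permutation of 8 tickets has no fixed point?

Derangements satisfy D(n) = (n-1)(D(n-1) + D(n-2)), starting from D(0)=1, D(1)=0.
Building up: D(2)=1, D(3)=2, D(4)=9, D(5)=44, D(6)=265, D(7)=1854, D(8)=14833.
Total arrangements: 8! = 40320.
Probability = D(8)/8! = 2119/5760.

Final answer: D(8)/8! = 14833/40320 = 0.367882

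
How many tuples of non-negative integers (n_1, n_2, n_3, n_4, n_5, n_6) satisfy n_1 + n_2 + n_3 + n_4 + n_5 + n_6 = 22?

Stars and bars with 22 stars and 5 bars:
C(22+6-1, 6-1) = C(27,5).

Final answer: C(27,5) = 80730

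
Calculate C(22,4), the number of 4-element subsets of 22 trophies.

C(22,4) = 22!/(4! x (22-4)!).

Final answer: C(22,4) = 7315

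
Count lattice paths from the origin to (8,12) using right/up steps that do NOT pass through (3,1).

Total paths to (8,12): C(20,12) = 125970.
Paths through (3,1): C(4,1) x C(16,11) = 17472.
Avoiding (3,1): 125970 - 17472.

Final answer: 108498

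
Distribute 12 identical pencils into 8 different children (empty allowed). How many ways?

Stars and bars: C(n+k-1, k-1) = C(19,7).

Final answer: C(19,7) = 50388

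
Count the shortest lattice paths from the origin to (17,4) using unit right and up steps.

Each path has 17 right steps and 4 up steps in some order (21 steps total).
Choose which 4 of the 21 steps are up: C(21,4).

Final answer: C(21,4) = 5985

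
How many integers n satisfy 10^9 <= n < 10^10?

These are the integers in [10^9, 10^10), so the count is 10^10 - 10^9 = 9 x 10^9.

Final answer: 9000000000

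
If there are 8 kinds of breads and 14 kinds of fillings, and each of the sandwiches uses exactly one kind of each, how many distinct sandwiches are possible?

By the multiplication principle: 8 x 14.

Final answer: 112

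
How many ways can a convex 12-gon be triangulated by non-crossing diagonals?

The structures are counted by the Catalan number C_n. Here n = 12 - 2 = 10.
Using C_0 = 1 and C_(k+1) = C_k x 2(2k+1)/(k+2), build up term by term: C_1=1, C_2=2, C_3=5, C_4=14, C_5=42, C_6=132, C_7=429, C_8=1430, C_9=4862, C_10=16796.

Final answer: C_{10} = 16796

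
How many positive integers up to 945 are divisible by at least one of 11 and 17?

Multiples of 11: 85. Multiples of 17: 55. Of both (lcm=187): 5.
By inclusion-exclusion: 85 + 55 - 5.

Final answer: 135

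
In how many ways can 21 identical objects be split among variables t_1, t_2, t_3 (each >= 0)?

Stars and bars with 21 stars and 2 bars:
C(21+3-1, 3-1) = C(23,2).

Final answer: C(23,2) = 253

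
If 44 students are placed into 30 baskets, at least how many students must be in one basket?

By the pigeonhole principle: ceiling(44/30).

Final answer: 2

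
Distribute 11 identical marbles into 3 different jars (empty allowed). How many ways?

Stars and bars: C(n+k-1, k-1) = C(13,2).

Final answer: C(13,2) = 78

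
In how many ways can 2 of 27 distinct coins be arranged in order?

P(27,2) = 27!/(27-2)! = 27!/25!.

Final answer: P(27,2) = 702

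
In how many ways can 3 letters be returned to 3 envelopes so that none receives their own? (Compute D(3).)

D(n) = (n-1)(D(n-1) + D(n-2)), D(0)=1, D(1)=0.
D(2) = 1 x (0 + 1) = 1
D(3) = 2 x (D(2) + D(1)) = 2 x (1 + 0)

Final answer: D(3) = 2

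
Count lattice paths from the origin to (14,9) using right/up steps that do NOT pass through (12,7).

Total paths to (14,9): C(23,9) = 817190.
Paths through (12,7): C(19,7) x C(4,2) = 302328.
Avoiding (12,7): 817190 - 302328.

Final answer: 514862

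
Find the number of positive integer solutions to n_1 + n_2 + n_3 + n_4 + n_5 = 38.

Substitute n'_i = n_i - 1 (so n'_i >= 0). Then sum n'_i = 38 - 5 = 33.
Stars and bars: C(33+5-1, 5-1) = C(37,4).

Final answer: C(37,4) = 66045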